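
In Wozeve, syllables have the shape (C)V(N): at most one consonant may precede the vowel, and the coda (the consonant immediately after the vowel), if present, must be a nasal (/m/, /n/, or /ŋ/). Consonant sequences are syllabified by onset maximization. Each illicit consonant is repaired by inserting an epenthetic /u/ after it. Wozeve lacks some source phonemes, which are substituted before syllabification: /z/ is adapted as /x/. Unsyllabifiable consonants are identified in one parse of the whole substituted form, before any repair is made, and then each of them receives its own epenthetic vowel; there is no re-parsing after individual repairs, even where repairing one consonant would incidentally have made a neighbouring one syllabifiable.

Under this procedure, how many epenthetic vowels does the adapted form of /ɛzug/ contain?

After substitution the input is /ɛxug/.
The unsyllabifiable consonants are /g/; each receives one epenthetic vowel.

1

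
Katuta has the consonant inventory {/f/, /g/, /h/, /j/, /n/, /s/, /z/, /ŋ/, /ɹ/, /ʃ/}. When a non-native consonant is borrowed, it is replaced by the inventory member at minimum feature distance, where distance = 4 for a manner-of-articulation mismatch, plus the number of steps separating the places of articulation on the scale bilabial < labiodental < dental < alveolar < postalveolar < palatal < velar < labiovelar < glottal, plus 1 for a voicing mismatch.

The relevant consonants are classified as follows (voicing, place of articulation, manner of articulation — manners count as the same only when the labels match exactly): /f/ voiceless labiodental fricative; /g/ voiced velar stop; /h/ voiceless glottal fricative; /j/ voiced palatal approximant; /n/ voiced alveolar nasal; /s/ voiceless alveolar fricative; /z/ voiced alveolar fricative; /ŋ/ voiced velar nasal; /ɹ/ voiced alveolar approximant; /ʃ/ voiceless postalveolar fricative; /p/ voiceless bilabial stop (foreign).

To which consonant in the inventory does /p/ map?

/f/ is closest: manner differs (stop→fricative, +4), place distance 1 (bilabial→labiodental), same voicing; total 5. Next closest is /g/ at distance 7.

f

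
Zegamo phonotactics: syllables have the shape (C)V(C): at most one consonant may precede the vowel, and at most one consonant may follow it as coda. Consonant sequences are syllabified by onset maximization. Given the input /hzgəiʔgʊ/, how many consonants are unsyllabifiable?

2

Syllabifying with onset maximization leaves /h/, /z/ stranded (at most one coda consonant is licensed; onsets are limited to one consonant).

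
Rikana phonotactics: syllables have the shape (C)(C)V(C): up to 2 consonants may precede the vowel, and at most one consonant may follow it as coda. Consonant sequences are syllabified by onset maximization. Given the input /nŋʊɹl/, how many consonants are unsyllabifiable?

Syllabifying with onset maximization leaves /l/ stranded (at most one coda consonant is licensed; onsets may contain at most 2 consonants).

1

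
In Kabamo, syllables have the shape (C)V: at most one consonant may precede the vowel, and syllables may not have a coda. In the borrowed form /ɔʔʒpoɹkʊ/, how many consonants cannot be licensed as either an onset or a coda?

3

Under (C)V, the unsyllabifiable consonants are /ʔ/, /ʒ/, /ɹ/ (no codas are permitted; onsets are limited to one consonant).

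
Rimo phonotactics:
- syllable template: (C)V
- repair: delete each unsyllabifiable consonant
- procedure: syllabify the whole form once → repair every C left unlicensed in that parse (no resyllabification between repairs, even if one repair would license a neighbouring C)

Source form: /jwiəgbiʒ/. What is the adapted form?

wiəbi

Under (C)V, the unsyllabifiable consonants are /j/, /g/, /ʒ/ (no codas are permitted; onsets are limited to one consonant).
Deleting the stranded consonants removes /j/, /g/, /ʒ/.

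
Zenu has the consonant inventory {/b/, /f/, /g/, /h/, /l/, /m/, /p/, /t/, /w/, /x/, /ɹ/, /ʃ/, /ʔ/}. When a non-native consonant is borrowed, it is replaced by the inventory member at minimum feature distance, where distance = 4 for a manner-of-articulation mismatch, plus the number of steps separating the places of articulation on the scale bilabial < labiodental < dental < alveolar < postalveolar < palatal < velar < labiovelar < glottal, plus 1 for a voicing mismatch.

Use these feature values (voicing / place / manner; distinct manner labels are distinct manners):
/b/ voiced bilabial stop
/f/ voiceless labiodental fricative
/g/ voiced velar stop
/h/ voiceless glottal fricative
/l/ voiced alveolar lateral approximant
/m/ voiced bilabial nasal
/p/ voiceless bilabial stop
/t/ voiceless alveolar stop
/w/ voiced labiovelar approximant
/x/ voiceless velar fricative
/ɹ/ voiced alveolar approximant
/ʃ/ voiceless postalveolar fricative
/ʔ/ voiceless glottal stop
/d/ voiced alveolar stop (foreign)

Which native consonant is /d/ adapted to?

/t/ is closest: same manner (stop), place distance 0 (alveolar→alveolar), voicing differs (+1); total 1. Next closest is /b/ at distance 3.

t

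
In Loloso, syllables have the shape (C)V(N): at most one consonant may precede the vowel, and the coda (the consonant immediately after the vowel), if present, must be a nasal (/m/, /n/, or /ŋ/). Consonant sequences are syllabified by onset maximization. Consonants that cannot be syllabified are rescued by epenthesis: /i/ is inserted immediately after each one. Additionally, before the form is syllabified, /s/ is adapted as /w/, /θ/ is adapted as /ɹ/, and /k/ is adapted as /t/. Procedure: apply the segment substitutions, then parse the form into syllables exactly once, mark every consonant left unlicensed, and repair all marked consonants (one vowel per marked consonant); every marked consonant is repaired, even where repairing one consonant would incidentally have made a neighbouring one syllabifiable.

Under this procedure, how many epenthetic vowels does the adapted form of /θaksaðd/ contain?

3

After substitution the input is /ɹatwaðd/.
The unsyllabifiable consonants are /t/, /ð/, /d/; each receives one epenthetic vowel.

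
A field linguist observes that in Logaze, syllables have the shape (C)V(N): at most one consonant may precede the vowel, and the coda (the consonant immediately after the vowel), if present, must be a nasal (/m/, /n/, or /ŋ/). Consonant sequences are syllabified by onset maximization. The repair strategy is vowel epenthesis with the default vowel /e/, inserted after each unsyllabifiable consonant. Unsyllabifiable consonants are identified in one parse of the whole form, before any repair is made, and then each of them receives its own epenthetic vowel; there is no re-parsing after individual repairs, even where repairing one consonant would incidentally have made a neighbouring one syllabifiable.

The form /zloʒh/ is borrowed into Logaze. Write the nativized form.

zeloʒehe

Syllabifying with onset maximization leaves /z/, /ʒ/, /h/ stranded (only a nasal (/m/, /n/, or /ŋ/) is licensed in coda position; onsets are limited to one consonant).
Inserting the epenthetic vowel yields /z/ → /ze/, /ʒ/ → /ʒe/, /h/ → /he/.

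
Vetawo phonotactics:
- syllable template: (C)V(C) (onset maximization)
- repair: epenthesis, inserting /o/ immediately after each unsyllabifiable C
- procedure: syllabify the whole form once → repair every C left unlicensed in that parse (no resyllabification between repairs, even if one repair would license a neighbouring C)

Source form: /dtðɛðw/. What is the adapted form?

Syllabifying with onset maximization leaves /d/, /t/, /w/ stranded (at most one coda consonant is licensed; onsets are limited to one consonant).
Epenthesis after each stranded consonant: /d/ → /do/, /t/ → /to/, /w/ → /wo/.

dotoðɛðwo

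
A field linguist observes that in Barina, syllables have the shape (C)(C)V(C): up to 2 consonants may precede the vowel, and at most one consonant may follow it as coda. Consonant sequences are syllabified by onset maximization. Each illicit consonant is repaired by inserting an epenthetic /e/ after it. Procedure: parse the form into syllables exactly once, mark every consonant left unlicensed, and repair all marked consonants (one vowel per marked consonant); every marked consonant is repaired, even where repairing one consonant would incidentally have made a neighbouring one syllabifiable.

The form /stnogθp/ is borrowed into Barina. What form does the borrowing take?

setnogθepe

Syllabifying with onset maximization leaves /s/, /θ/, /p/ stranded (at most one coda consonant is licensed; onsets may contain at most 2 consonants).
Inserting the epenthetic vowel yields /s/ → /se/, /θ/ → /θe/, /p/ → /pe/.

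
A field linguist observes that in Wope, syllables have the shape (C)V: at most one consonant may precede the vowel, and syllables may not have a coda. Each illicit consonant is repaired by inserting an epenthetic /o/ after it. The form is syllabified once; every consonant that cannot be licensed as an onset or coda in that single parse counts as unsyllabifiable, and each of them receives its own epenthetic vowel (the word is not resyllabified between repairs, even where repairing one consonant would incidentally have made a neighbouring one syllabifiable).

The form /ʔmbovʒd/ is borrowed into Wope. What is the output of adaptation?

ʔomobovoʒodo

Syllabifying with onset maximization leaves /ʔ/, /m/, /v/, /ʒ/, /d/ stranded (no codas are permitted; onsets are limited to one consonant).
Each unlicensed consonant becomes the onset of a new syllable: /ʔ/ → /ʔo/, /m/ → /mo/, /v/ → /vo/, /ʒ/ → /ʒo/, /d/ → /do/.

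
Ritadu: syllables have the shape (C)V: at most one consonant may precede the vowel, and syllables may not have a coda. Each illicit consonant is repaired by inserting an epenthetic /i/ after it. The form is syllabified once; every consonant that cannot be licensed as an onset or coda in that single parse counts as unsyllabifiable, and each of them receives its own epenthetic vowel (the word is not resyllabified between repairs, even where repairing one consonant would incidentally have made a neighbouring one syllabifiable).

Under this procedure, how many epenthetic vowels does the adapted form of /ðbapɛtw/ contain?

3

The unsyllabifiable consonants are /ð/, /t/, /w/; each receives one epenthetic vowel.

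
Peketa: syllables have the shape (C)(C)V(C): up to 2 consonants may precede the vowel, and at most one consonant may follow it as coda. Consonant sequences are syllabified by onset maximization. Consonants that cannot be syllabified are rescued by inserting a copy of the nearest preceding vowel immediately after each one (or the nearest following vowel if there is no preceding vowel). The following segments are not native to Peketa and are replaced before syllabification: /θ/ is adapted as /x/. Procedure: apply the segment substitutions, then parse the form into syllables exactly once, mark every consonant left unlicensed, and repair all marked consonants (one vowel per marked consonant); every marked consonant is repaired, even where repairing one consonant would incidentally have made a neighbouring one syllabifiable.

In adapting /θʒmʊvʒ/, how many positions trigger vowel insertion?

2

After substitution the input is /xʒmʊvʒ/.
The unsyllabifiable consonants are /x/, /ʒ/; each receives one epenthetic vowel.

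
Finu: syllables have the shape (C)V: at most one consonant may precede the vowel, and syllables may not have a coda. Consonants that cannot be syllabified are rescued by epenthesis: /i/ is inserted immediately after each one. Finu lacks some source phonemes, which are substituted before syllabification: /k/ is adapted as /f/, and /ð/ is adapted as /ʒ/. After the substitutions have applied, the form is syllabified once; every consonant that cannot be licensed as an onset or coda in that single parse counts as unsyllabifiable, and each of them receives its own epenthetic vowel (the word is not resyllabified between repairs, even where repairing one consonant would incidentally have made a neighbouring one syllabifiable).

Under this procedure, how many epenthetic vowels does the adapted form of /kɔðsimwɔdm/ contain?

4

After substitution the input is /fɔʒsimwɔdm/.
The unsyllabifiable consonants are /ʒ/, /m/, /d/, /m/; each receives one epenthetic vowel.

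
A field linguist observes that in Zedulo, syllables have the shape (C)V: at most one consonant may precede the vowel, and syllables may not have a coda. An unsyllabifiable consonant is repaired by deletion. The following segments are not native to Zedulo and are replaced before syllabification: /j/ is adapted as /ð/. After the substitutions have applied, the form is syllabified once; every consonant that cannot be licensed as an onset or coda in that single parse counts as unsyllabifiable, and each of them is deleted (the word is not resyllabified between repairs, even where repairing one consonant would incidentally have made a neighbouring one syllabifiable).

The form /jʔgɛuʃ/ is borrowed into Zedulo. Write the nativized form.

gɛu

Substitution: /j/ → /ð/, giving /ðʔgɛuʃ/.
Syllabifying with onset maximization leaves /ð/, /ʔ/, /ʃ/ stranded (no codas are permitted; onsets are limited to one consonant).
Deleting the stranded consonants removes /ð/, /ʔ/, /ʃ/.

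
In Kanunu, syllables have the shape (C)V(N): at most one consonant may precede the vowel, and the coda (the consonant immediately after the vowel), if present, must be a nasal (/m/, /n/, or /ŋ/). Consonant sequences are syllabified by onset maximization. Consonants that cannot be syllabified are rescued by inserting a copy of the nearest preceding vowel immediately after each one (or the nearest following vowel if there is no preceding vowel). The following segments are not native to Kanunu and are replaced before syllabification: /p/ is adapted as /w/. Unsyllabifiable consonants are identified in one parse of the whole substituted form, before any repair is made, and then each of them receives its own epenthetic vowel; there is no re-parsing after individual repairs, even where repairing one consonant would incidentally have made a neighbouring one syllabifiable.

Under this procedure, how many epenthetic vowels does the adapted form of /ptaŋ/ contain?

After substitution the input is /wtaŋ/.
The unsyllabifiable consonants are /w/; each receives one epenthetic vowel.

1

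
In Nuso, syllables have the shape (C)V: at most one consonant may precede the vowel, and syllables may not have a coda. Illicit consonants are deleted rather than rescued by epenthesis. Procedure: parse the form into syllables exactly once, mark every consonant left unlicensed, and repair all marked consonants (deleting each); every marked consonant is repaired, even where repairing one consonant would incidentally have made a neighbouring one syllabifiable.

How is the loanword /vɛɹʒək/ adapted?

vɛʒə

The consonants /ɹ/, /k/ cannot be parsed into a legal (C)V syllable (no codas are permitted; onsets are limited to one consonant).
Each unlicensed consonant is deleted: /ɹ/, /k/.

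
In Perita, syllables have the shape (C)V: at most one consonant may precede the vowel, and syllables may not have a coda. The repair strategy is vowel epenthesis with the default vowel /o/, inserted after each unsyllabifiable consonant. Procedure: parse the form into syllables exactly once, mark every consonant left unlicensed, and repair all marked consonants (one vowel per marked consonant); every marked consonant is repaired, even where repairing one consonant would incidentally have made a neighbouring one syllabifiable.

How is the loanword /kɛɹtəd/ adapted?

kɛɹotədo

Under (C)V, the unsyllabifiable consonants are /ɹ/, /d/ (no codas are permitted; onsets are limited to one consonant).
Each unlicensed consonant becomes the onset of a new syllable: /ɹ/ → /ɹo/, /d/ → /do/.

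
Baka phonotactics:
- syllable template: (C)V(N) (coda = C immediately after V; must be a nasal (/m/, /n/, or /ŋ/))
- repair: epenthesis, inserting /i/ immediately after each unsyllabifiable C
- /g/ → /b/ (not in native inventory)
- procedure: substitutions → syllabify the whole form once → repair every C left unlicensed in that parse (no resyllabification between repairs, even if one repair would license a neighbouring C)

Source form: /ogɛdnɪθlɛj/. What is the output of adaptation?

Substitution: /g/ → /b/, giving /obɛdnɪθlɛj/.
Syllabifying with onset maximization leaves /d/, /θ/, /j/ stranded (only a nasal (/m/, /n/, or /ŋ/) is licensed in coda position; onsets are limited to one consonant).
Epenthesis after each stranded consonant: /d/ → /di/, /θ/ → /θi/, /j/ → /ji/.

obɛdinɪθilɛji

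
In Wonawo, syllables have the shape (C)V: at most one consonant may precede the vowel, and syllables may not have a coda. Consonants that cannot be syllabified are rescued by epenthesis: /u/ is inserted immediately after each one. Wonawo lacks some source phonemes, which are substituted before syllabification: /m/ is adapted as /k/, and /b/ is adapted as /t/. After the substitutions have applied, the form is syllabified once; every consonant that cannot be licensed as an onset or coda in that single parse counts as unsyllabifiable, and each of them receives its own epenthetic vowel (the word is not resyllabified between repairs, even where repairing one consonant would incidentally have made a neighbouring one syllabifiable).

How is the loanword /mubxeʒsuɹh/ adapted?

Substitution: /m/ → /k/, /b/ → /t/, giving /kutxeʒsuɹh/.
Under (C)V, the unsyllabifiable consonants are /t/, /ʒ/, /ɹ/, /h/ (no codas are permitted; onsets are limited to one consonant).
Each unlicensed consonant becomes the onset of a new syllable: /t/ → /tu/, /ʒ/ → /ʒu/, /ɹ/ → /ɹu/, /h/ → /hu/.

kutuxeʒusuɹuhu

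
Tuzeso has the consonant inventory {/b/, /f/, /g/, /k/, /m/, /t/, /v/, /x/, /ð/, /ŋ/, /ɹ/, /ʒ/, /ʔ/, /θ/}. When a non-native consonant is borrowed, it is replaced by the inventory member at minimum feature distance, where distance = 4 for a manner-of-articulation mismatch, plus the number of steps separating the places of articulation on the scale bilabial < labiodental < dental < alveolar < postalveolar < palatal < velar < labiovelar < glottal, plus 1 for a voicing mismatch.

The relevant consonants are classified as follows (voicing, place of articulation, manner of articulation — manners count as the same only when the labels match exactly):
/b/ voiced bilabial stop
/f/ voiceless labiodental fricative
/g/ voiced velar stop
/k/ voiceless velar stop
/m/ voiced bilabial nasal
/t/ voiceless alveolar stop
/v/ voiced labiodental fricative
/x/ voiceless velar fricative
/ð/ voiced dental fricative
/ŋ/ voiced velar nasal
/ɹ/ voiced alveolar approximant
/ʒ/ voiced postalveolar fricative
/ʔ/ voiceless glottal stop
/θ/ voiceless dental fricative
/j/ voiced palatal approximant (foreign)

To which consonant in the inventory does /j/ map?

ɹ

/ɹ/ is closest: same manner (approximant), place distance 2 (palatal→alveolar), same voicing; total 2. Next closest is /g/ at distance 5.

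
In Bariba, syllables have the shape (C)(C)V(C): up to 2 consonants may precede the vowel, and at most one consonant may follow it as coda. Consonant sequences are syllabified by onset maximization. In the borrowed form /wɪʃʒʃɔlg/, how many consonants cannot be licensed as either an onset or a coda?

Syllabifying with onset maximization leaves /g/ stranded (at most one coda consonant is licensed; onsets may contain at most 2 consonants).

1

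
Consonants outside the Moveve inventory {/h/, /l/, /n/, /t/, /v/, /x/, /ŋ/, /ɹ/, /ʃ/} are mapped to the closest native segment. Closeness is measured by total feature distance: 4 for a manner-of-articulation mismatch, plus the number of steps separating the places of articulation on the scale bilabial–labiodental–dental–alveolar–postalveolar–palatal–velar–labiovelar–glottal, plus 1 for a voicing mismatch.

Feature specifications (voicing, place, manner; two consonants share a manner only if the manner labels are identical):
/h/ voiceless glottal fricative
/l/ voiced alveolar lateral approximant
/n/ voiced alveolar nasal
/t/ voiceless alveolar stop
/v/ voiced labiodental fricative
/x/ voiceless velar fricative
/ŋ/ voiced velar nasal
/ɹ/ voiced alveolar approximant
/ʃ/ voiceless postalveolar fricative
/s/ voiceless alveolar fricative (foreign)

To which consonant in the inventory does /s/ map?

/ʃ/ is closest: same manner (fricative), place distance 1 (alveolar→postalveolar), same voicing; total 1. Next closest is /v/ at distance 3.

ʃ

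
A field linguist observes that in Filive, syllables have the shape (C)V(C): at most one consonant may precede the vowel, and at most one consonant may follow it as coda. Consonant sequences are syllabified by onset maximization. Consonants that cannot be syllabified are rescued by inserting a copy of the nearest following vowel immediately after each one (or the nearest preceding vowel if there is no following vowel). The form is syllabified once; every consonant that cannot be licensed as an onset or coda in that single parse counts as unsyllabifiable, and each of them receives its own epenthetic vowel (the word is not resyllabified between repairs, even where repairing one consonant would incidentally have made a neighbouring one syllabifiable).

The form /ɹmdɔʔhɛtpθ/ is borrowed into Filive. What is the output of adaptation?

Syllabifying with onset maximization leaves /ɹ/, /m/, /p/, /θ/ stranded (at most one coda consonant is licensed; onsets are limited to one consonant).
Inserting the epenthetic vowel yields /ɹ/ → /ɹɔ/, /m/ → /mɔ/, /p/ → /pɛ/, /θ/ → /θɛ/.

ɹɔmɔdɔʔhɛtpɛθɛ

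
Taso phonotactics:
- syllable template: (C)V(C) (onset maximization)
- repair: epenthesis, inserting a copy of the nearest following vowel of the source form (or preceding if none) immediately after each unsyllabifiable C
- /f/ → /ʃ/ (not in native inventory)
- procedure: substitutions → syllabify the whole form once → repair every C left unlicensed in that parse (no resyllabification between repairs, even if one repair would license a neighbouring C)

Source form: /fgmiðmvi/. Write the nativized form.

Substitution: /f/ → /ʃ/, giving /ʃgmiðmvi/.
Under (C)V(C), the unsyllabifiable consonants are /ʃ/, /g/, /m/ (at most one coda consonant is licensed; onsets are limited to one consonant).
Inserting the epenthetic vowel yields /ʃ/ → /ʃi/, /g/ → /gi/, /m/ → /mi/.

ʃigimiðmivi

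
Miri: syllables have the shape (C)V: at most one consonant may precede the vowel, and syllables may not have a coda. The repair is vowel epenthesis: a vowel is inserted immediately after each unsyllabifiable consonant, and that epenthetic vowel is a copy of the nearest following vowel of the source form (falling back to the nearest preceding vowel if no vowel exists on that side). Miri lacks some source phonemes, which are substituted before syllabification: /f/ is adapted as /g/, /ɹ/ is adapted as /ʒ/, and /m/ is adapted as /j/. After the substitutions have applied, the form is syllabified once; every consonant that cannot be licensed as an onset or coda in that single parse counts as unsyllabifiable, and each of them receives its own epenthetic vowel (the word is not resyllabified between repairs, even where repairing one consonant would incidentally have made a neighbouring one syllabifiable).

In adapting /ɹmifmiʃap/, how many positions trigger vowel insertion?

After substitution the input is /ʒjigjiʃap/.
The unsyllabifiable consonants are /ʒ/, /g/, /p/; each receives one epenthetic vowel.

3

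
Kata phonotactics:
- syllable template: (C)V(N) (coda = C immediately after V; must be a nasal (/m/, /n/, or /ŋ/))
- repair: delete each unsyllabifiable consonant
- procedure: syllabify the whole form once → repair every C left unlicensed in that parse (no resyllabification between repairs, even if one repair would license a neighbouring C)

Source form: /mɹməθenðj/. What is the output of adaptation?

Under (C)V(N), the unsyllabifiable consonants are /m/, /ɹ/, /ð/, /j/ (only a nasal (/m/, /n/, or /ŋ/) is licensed in coda position; onsets are limited to one consonant).
Each unlicensed consonant is deleted: /m/, /ɹ/, /ð/, /j/.

məθen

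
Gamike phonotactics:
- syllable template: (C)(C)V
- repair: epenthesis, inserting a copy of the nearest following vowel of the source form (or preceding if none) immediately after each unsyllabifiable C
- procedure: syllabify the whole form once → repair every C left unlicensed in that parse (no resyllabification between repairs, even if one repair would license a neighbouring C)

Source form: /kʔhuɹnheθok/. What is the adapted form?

kuʔhuɹenheθoko

Under (C)(C)V, the unsyllabifiable consonants are /k/, /ɹ/, /k/ (no codas are permitted; onsets may contain at most 2 consonants).
Each unlicensed consonant becomes the onset of a new syllable: /k/ → /ku/, /ɹ/ → /ɹe/, /k/ → /ko/.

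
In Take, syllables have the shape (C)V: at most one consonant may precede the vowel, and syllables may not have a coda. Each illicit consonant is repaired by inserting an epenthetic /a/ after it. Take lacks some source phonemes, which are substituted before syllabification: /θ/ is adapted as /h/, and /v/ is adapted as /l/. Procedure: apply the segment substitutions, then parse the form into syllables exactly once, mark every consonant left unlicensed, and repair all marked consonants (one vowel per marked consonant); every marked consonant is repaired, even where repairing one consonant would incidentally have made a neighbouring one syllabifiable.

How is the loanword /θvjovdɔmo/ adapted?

Substitution: /θ/ → /h/, /v/ → /l/, giving /hljoldɔmo/.
Under (C)V, the unsyllabifiable consonants are /h/, /l/, /l/ (no codas are permitted; onsets are limited to one consonant).
Inserting the epenthetic vowel yields /h/ → /ha/, /l/ → /la/, /l/ → /la/.

halajoladɔmo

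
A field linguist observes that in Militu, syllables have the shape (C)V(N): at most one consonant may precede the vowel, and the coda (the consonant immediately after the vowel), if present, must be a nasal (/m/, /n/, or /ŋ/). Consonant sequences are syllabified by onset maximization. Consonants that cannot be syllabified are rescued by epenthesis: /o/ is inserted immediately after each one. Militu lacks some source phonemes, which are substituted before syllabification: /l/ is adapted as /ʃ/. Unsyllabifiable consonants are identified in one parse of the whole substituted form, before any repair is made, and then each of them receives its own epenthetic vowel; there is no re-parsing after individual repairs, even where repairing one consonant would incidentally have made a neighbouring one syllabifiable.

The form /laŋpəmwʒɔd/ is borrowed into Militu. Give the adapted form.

ʃaŋpəmwoʒɔdo

Substitution: /l/ → /ʃ/, giving /ʃaŋpəmwʒɔd/.
The consonants /w/, /d/ cannot be parsed into a legal (C)V(N) syllable (only a nasal (/m/, /n/, or /ŋ/) is licensed in coda position; onsets are limited to one consonant).
Each unlicensed consonant becomes the onset of a new syllable: /w/ → /wo/, /d/ → /do/.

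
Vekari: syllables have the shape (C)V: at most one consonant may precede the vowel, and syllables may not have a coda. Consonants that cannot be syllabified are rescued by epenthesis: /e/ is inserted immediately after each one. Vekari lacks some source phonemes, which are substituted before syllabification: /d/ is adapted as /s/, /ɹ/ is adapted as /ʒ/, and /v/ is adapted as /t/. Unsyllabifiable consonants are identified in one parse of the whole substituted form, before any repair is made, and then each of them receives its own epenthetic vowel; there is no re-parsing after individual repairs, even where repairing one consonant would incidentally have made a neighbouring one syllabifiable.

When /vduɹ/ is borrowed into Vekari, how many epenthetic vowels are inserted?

After substitution the input is /tsuʒ/.
The unsyllabifiable consonants are /t/, /ʒ/; each receives one epenthetic vowel.

2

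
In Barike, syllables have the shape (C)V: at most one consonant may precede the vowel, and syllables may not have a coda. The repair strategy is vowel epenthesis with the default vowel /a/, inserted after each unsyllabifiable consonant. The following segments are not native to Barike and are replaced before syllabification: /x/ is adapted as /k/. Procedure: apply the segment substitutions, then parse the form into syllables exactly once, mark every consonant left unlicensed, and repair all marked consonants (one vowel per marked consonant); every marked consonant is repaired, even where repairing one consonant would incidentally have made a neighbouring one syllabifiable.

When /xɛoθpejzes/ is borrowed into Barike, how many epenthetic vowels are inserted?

After substitution the input is /kɛoθpejzes/.
The unsyllabifiable consonants are /θ/, /j/, /s/; each receives one epenthetic vowel.

3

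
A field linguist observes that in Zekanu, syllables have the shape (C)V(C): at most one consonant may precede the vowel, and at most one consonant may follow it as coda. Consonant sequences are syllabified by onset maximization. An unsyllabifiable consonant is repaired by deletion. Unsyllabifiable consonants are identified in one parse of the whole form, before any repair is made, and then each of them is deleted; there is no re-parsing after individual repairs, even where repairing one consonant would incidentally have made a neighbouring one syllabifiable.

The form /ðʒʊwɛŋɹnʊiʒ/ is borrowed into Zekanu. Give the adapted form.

Under (C)V(C), the unsyllabifiable consonants are /ð/, /ɹ/ (at most one coda consonant is licensed; onsets are limited to one consonant).
Deletion applies to /ð/, /ɹ/.

ʒʊwɛŋnʊiʒ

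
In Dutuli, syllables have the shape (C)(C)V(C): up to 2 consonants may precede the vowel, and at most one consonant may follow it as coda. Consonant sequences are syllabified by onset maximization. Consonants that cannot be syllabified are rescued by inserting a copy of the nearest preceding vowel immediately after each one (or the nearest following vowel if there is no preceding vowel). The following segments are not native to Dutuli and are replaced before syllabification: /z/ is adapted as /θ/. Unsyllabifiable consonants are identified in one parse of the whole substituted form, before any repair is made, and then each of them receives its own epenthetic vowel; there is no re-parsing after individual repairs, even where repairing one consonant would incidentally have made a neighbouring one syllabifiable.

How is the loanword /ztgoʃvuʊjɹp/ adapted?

θotgoʃvuʊjɹʊpʊ

Substitution: /z/ → /θ/, giving /θtgoʃvuʊjɹp/.
Under (C)(C)V(C), the unsyllabifiable consonants are /θ/, /ɹ/, /p/ (at most one coda consonant is licensed; onsets may contain at most 2 consonants).
Inserting the epenthetic vowel yields /θ/ → /θo/, /ɹ/ → /ɹʊ/, /p/ → /pʊ/.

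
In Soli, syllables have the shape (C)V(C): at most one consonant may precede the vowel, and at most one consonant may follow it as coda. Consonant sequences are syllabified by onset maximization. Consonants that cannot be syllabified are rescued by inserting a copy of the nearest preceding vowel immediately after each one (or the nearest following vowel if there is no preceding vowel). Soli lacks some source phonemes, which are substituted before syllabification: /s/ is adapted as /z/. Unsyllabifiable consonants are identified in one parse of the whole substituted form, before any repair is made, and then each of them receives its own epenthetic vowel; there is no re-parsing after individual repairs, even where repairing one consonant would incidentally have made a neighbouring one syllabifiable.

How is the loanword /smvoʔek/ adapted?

Substitution: /s/ → /z/, giving /zmvoʔek/.
Under (C)V(C), the unsyllabifiable consonants are /z/, /m/ (at most one coda consonant is licensed; onsets are limited to one consonant).
Inserting the epenthetic vowel yields /z/ → /zo/, /m/ → /mo/.

zomovoʔek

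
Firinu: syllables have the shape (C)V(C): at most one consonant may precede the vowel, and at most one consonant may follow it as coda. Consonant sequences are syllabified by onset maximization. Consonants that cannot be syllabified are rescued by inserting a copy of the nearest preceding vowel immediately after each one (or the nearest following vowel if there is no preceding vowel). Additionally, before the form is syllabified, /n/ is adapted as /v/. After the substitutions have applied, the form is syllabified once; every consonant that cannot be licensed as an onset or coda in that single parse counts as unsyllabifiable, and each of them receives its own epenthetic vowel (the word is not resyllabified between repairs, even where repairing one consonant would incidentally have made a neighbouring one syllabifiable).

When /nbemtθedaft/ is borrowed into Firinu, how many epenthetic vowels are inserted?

After substitution the input is /vbemtθedaft/.
The unsyllabifiable consonants are /v/, /t/, /t/; each receives one epenthetic vowel.

3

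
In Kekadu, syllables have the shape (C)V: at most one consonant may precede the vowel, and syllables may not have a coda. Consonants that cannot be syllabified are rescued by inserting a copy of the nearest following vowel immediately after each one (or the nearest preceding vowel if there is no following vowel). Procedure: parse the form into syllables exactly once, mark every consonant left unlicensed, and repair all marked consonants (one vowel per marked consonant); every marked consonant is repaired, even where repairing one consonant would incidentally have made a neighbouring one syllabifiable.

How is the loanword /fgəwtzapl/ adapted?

Under (C)V, the unsyllabifiable consonants are /f/, /w/, /t/, /p/, /l/ (no codas are permitted; onsets are limited to one consonant).
Inserting the epenthetic vowel yields /f/ → /fə/, /w/ → /wa/, /t/ → /ta/, /p/ → /pa/, /l/ → /la/.

fəgəwatazapala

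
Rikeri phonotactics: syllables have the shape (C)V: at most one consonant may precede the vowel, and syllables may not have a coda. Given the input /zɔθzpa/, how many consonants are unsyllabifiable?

2

The consonants /θ/, /z/ cannot be parsed into a legal (C)V syllable (no codas are permitted; onsets are limited to one consonant).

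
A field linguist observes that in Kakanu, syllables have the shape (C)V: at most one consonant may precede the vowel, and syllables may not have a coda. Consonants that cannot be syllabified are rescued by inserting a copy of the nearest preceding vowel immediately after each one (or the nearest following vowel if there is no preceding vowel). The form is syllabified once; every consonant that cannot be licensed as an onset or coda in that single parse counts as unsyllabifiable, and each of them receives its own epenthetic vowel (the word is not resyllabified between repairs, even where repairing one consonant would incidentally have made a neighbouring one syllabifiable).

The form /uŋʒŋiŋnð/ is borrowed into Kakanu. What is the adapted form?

uŋuʒuŋiŋiniði

Syllabifying with onset maximization leaves /ŋ/, /ʒ/, /ŋ/, /n/, /ð/ stranded (no codas are permitted; onsets are limited to one consonant).
Epenthesis after each stranded consonant: /ŋ/ → /ŋu/, /ʒ/ → /ʒu/, /ŋ/ → /ŋi/, /n/ → /ni/, /ð/ → /ði/.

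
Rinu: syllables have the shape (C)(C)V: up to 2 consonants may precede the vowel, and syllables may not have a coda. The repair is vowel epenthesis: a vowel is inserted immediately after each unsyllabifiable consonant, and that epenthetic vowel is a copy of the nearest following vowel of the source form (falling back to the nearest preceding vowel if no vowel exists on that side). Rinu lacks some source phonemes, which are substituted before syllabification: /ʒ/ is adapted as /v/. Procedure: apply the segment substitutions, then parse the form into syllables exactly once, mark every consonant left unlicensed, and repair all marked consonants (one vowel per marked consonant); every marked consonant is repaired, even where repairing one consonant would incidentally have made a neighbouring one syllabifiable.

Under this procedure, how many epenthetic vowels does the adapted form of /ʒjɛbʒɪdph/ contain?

After substitution the input is /vjɛbvɪdph/.
The unsyllabifiable consonants are /d/, /p/, /h/; each receives one epenthetic vowel.

3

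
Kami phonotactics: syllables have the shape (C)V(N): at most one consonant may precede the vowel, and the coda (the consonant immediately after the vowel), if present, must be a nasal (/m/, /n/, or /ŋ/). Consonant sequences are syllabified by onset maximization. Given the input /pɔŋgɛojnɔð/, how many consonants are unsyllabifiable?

The consonants /j/, /ð/ cannot be parsed into a legal (C)V(N) syllable (only a nasal (/m/, /n/, or /ŋ/) is licensed in coda position; onsets are limited to one consonant).

2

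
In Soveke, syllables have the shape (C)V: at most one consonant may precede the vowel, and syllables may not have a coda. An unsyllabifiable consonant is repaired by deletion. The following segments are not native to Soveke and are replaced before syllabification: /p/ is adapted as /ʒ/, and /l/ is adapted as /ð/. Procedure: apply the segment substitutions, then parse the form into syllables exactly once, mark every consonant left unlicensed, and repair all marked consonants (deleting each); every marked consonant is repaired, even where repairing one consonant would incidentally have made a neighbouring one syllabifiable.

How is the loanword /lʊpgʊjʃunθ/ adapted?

ðʊgʊʃu

Substitution: /l/ → /ð/, /p/ → /ʒ/, giving /ðʊʒgʊjʃunθ/.
Under (C)V, the unsyllabifiable consonants are /ʒ/, /j/, /n/, /θ/ (no codas are permitted; onsets are limited to one consonant).
Deletion applies to /ʒ/, /j/, /n/, /θ/.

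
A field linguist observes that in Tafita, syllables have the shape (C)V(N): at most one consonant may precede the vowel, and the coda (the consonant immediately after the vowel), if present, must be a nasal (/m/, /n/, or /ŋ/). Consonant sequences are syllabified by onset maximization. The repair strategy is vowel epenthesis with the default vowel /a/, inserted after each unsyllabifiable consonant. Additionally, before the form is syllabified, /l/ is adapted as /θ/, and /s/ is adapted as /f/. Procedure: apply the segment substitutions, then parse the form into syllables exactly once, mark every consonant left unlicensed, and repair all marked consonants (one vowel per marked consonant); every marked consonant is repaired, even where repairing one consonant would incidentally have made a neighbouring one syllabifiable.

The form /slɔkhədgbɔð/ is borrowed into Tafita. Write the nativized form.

Substitution: /s/ → /f/, /l/ → /θ/, giving /fθɔkhədgbɔð/.
Syllabifying with onset maximization leaves /f/, /k/, /d/, /g/, /ð/ stranded (only a nasal (/m/, /n/, or /ŋ/) is licensed in coda position; onsets are limited to one consonant).
Epenthesis after each stranded consonant: /f/ → /fa/, /k/ → /ka/, /d/ → /da/, /g/ → /ga/, /ð/ → /ða/.

faθɔkahədagabɔða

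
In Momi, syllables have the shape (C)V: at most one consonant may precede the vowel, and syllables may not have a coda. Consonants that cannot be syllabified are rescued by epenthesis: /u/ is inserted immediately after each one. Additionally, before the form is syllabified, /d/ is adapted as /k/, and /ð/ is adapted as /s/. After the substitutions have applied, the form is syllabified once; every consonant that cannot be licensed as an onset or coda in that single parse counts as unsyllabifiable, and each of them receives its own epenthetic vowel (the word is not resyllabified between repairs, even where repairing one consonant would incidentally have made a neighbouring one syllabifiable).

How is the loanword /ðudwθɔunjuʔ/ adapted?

sukuwuθɔunujuʔu

Substitution: /ð/ → /s/, /d/ → /k/, giving /sukwθɔunjuʔ/.
Under (C)V, the unsyllabifiable consonants are /k/, /w/, /n/, /ʔ/ (no codas are permitted; onsets are limited to one consonant).
Each unlicensed consonant becomes the onset of a new syllable: /k/ → /ku/, /w/ → /wu/, /n/ → /nu/, /ʔ/ → /ʔu/.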